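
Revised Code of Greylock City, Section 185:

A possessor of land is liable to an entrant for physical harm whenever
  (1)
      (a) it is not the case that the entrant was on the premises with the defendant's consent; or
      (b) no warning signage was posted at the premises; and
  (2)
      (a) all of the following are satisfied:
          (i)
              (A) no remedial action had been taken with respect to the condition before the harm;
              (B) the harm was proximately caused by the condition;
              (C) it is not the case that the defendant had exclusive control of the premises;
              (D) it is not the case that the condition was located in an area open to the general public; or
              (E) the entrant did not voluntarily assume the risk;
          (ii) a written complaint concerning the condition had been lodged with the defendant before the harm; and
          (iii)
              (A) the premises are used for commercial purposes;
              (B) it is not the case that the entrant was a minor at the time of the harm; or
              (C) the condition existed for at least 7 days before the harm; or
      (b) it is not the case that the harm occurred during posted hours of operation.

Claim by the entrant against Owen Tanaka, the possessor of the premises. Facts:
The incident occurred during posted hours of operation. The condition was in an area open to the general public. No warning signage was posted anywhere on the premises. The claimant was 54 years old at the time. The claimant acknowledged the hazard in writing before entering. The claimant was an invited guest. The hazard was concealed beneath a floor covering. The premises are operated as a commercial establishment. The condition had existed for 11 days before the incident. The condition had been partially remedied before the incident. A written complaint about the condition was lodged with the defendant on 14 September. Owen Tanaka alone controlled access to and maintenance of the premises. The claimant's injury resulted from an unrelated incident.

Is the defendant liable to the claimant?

(a) not (consent to enter) — fails.
(b) no signage posted — holds.
(1): F OR T → true.
(A) no remedial action — not met.
(B) proximate cause — not satisfied.
(C) not (exclusive control) — not satisfied.
(D) not (public area) — not satisfied.
(E) no assumed risk — fails.
(i): F OR F OR F OR F OR F → false.
(ii) complaint lodged — satisfied.
(A) commercial use — holds.
(B) not (entrant a minor) — met.
(C) condition ≥7 days old — met.
So (iii) is satisfied (T OR T OR T).
So (a) is not satisfied (F AND T AND T).
(b) not (during posted hours) — not satisfied.
(2) = F OR F = false.
Overall = T AND F = false.

No — not liable.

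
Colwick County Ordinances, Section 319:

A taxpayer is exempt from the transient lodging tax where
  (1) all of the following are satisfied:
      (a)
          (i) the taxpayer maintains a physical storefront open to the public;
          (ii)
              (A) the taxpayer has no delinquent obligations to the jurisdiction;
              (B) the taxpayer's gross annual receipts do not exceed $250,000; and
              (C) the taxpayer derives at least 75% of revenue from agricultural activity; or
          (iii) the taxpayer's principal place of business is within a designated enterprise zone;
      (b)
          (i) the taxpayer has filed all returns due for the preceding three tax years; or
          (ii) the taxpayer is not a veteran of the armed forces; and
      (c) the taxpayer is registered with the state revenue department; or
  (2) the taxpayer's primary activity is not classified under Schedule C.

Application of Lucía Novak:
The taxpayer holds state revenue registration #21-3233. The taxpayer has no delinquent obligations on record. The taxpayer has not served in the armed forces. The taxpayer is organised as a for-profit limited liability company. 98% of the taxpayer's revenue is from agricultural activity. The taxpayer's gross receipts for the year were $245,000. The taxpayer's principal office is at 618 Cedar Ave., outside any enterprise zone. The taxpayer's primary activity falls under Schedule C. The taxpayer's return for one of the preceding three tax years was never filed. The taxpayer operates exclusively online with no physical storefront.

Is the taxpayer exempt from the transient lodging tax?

(i) has storefront — fails.
(A) no delinquency — met.
(B) receipts ≤ $250,000 — satisfied.
(C) ≥75% agricultural — met.
So (ii) is satisfied (T AND T AND T).
(iii) in enterprise zone — not met.
(a) = F OR T OR F = true.
(i) returns current — fails.
(ii) not (veteran) — satisfied.
(b): F OR T → true.
(c) state-registered — satisfied.
(1): T AND T AND T → true.
(2) not (Schedule C activity) — not met.
Overall: T OR F → true.

Yes — exempt.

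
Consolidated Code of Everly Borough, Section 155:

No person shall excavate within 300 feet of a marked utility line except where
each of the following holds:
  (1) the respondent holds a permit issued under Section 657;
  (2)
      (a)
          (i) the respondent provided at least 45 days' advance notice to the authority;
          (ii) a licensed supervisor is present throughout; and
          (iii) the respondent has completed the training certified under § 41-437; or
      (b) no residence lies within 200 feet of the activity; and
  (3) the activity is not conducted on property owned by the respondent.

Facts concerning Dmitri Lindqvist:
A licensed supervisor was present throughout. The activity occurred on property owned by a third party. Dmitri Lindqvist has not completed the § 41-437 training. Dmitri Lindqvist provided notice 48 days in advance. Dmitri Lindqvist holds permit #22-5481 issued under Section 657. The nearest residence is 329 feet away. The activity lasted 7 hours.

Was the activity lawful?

(1) holds permit — met.
(i) ≥45 days' notice — met.
(ii) supervisor present — met.
(iii) training certified — not satisfied.
So (a) is not satisfied (T AND T AND F).
(b) no residence in 200 ft — satisfied.
So (2) is satisfied (F OR T).
(3) not (own property) — holds.
Overall = T AND T AND T = true.

Yes — lawful.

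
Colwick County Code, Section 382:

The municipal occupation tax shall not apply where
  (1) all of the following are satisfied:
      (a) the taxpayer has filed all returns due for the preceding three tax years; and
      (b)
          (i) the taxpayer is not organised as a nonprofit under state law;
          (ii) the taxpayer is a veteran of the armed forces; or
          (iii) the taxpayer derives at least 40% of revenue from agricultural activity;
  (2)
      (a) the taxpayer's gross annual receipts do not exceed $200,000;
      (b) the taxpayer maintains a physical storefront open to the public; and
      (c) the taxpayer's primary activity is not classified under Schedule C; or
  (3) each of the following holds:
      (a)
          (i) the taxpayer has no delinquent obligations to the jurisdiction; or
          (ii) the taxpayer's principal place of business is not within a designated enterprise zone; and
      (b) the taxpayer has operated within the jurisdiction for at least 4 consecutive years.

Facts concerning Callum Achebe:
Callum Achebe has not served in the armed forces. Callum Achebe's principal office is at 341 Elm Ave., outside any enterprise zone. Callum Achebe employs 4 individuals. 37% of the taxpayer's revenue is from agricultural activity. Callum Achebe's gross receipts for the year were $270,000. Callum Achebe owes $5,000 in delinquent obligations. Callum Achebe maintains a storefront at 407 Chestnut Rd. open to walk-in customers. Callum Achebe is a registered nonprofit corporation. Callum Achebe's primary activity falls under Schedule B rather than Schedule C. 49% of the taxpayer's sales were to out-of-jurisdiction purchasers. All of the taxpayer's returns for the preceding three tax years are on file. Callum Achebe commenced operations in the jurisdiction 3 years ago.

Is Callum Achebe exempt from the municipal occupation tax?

No — not exempt.

(a) returns current — met.
(i) not (nonprofit) — fails.
(ii) veteran — not met.
(iii) ≥40% agricultural — not met.
(b) = F OR F OR F = false.
So (1) is not satisfied (T AND F).
(a) receipts ≤ $200,000 — not met.
(b) has storefront — holds.
(c) not (Schedule C activity) — satisfied.
(2): F AND T AND T → false.
(i) no delinquency — fails.
(ii) not (in enterprise zone) — met.
So (a) is satisfied (F OR T).
(b) ≥ 4 yrs in jurisdiction — fails.
So (3) is not satisfied (T AND F).
Overall: F OR F OR F → false.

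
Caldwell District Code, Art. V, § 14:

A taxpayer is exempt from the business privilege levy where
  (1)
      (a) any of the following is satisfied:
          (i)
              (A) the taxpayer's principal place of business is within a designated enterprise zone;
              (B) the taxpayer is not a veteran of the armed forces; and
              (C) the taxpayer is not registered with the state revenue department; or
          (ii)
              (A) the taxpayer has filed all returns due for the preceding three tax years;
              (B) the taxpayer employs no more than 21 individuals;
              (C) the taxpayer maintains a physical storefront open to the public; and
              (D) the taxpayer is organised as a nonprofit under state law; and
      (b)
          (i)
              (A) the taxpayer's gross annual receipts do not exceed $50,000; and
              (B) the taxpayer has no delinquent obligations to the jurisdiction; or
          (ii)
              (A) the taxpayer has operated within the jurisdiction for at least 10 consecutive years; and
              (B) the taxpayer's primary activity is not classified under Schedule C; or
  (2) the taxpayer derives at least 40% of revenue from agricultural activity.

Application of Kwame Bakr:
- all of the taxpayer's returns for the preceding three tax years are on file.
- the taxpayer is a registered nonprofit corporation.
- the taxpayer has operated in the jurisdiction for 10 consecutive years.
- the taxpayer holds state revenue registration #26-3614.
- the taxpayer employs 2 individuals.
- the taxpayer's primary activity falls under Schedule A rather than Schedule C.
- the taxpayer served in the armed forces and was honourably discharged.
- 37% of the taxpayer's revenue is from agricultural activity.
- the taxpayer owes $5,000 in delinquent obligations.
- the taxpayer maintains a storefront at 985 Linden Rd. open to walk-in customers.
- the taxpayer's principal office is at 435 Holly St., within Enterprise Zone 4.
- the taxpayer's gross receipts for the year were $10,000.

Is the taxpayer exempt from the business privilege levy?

(A) in enterprise zone — holds.
(B) not (veteran) — fails.
(C) not (state-registered) — not met.
(i): T AND F AND F → false.
(A) returns current — satisfied.
(B) ≤ 21 employees — holds.
(C) has storefront — satisfied.
(D) nonprofit — holds.
So (ii) is satisfied (T AND T AND T AND T).
So (a) is satisfied (F OR T).
(A) receipts ≤ $50,000 — holds.
(B) no delinquency — fails.
So (i) is not satisfied (T AND F).
(A) ≥ 10 yrs in jurisdiction — satisfied.
(B) not (Schedule C activity) — holds.
(ii): T AND T → true.
(b) = F OR T = true.
(1): T AND T → true.
(2) ≥40% agricultural — fails.
Overall: T OR F → true.

Yes — exempt.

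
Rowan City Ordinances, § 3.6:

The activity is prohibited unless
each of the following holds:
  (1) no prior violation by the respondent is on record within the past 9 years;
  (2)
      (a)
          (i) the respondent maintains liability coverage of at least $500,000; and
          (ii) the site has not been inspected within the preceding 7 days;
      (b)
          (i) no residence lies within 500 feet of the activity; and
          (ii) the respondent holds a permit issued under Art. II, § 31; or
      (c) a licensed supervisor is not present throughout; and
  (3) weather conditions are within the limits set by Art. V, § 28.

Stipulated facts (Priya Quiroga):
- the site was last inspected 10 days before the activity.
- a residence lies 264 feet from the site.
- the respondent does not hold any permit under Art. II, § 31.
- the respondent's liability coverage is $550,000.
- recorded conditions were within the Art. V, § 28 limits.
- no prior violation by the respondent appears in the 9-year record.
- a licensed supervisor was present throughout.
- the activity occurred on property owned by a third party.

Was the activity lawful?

(1) no prior violation — met.
(i) coverage ≥ $500,000 — holds.
(ii) not (site inspected) — holds.
(a) = T AND T = true.
(i) no residence in 500 ft — fails.
(ii) holds permit — not met.
(b): F AND F → false.
(c) not (supervisor present) — fails.
So (2) is satisfied (T OR F OR F).
(3) weather ok — holds.
Overall = T AND T AND T = true.

Yes — lawful.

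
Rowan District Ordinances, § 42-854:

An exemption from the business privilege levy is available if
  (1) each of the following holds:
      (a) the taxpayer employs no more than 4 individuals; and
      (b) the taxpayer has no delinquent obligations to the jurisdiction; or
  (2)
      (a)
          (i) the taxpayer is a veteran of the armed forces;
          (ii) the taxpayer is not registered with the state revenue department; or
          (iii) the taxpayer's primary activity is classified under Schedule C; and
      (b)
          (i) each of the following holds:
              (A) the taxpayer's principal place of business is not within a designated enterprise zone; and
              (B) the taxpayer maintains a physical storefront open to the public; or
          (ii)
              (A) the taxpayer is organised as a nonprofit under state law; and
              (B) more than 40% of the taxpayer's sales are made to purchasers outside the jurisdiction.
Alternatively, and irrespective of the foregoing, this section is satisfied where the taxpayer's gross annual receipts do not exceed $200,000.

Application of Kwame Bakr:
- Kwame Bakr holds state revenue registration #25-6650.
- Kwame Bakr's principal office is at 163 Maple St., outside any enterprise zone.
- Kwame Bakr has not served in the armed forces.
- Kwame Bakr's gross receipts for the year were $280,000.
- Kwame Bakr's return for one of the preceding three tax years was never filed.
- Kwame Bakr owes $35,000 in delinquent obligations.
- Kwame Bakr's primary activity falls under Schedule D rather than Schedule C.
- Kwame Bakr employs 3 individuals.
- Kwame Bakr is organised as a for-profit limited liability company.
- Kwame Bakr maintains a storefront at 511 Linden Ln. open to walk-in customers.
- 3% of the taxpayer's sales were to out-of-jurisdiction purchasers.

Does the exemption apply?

(a) ≤ 4 employees — holds.
(b) no delinquency — not satisfied.
So (1) is not satisfied (T AND F).
(i) veteran — not met.
(ii) not (state-registered) — not met.
(iii) Schedule C activity — not satisfied.
So (a) is not satisfied (F OR F OR F).
(A) not (in enterprise zone) — met.
(B) has storefront — satisfied.
(i): T AND T → true.
(A) nonprofit — not met.
(B) >40% out-of-jur. sales — fails.
(ii) = F AND F = false.
So (b) is satisfied (T OR F).
(2) = F AND T = false.
So Overall is not satisfied (F OR F).
Exception (receipts ≤ $200,000) — not satisfied.
Result: main false OR exception false → false.

No — not exempt.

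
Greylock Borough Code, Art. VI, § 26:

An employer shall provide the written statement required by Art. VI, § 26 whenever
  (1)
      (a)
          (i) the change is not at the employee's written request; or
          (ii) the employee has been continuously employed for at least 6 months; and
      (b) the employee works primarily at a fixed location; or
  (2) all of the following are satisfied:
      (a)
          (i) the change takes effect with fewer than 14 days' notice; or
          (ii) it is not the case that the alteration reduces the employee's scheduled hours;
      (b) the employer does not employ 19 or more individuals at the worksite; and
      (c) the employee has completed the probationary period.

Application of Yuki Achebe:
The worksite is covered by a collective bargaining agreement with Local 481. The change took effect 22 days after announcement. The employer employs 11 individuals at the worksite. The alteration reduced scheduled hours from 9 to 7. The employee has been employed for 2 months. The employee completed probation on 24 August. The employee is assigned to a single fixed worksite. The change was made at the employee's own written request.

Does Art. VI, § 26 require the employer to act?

No — not required.

(i) not employee-requested — not satisfied.
(ii) tenure ≥ 6 mo. — not satisfied.
So (a) is not satisfied (F OR F).
(b) fixed location — satisfied.
(1): F AND T → false.
(i) < 14 days' notice — not satisfied.
(ii) not (hours reduced) — not satisfied.
(a) = F OR F = false.
(b) not (≥ 19 at site) — met.
(c) past probation — holds.
(2): F AND T AND T → false.
So Overall is not satisfied (F OR F).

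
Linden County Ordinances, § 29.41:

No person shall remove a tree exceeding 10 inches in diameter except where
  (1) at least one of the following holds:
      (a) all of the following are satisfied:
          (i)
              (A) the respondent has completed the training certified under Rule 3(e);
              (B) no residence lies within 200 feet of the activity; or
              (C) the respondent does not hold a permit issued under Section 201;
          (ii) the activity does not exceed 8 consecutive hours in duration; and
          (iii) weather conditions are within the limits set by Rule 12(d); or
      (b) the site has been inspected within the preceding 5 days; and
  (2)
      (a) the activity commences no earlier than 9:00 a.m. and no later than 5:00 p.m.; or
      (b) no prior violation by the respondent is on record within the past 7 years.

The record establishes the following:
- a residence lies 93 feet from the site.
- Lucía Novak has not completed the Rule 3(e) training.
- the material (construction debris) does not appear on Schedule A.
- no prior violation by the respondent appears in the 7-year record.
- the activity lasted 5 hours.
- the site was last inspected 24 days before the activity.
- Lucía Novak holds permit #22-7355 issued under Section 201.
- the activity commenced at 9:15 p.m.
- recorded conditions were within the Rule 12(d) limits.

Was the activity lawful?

(A) training certified — not met.
(B) no residence in 200 ft — fails.
(C) not (holds permit) — not satisfied.
So (i) is not satisfied (F OR F OR F).
(ii) ≤ 8 hrs duration — met.
(iii) weather ok — satisfied.
(a) = F AND T AND T = false.
(b) site inspected — not satisfied.
(1) = F OR F = false.
(a) start within hours — not satisfied.
(b) no prior violation — holds.
(2) = F OR T = true.
Overall: F AND T → false.

No — unlawful.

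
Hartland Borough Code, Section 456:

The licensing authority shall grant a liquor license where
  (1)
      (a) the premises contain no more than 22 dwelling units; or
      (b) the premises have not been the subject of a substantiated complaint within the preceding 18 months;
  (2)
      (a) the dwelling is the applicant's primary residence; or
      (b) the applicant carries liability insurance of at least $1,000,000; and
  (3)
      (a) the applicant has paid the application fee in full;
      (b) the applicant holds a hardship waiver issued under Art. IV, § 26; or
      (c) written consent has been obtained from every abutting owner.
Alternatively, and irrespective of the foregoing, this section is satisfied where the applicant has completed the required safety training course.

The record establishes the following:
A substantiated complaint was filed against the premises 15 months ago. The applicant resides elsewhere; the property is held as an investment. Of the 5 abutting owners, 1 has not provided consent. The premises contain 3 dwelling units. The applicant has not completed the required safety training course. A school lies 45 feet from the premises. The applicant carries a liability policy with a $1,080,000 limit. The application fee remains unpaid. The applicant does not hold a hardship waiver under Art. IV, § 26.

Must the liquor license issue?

(a) ≤ 22 units — met.
(b) no complaint in 18 mo. — not met.
(1): T OR F → true.
(a) primary residence — not met.
(b) insurance ≥ $1,000,000 — satisfied.
(2) = F OR T = true.
(a) fee paid — not satisfied.
(b) hardship waiver — not satisfied.
(c) all abutters consent — not met.
So (3) is not satisfied (F OR F OR F).
So Overall is not satisfied (T AND T AND F).
Exception (safety training) — not satisfied.
Result: main false OR exception false → false.

No — denied.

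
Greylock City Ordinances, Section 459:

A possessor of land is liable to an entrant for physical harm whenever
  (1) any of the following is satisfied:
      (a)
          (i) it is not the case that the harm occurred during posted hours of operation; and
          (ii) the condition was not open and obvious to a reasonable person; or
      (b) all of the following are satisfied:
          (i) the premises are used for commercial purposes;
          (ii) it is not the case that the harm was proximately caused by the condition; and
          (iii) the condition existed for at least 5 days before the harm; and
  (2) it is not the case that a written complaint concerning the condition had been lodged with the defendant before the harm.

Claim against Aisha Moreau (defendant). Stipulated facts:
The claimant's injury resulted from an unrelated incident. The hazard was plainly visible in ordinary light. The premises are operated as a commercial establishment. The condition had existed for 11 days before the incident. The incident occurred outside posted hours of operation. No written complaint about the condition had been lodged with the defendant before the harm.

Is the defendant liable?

Yes — liable.

(i) not (during posted hours) — satisfied.
(ii) not open/obvious — fails.
So (a) is not satisfied (T AND F).
(i) commercial use — satisfied.
(ii) not (proximate cause) — met.
(iii) condition ≥5 days old — holds.
(b): T AND T AND T → true.
(1) = F OR T = true.
(2) not (complaint lodged) — met.
Overall: T AND T → true.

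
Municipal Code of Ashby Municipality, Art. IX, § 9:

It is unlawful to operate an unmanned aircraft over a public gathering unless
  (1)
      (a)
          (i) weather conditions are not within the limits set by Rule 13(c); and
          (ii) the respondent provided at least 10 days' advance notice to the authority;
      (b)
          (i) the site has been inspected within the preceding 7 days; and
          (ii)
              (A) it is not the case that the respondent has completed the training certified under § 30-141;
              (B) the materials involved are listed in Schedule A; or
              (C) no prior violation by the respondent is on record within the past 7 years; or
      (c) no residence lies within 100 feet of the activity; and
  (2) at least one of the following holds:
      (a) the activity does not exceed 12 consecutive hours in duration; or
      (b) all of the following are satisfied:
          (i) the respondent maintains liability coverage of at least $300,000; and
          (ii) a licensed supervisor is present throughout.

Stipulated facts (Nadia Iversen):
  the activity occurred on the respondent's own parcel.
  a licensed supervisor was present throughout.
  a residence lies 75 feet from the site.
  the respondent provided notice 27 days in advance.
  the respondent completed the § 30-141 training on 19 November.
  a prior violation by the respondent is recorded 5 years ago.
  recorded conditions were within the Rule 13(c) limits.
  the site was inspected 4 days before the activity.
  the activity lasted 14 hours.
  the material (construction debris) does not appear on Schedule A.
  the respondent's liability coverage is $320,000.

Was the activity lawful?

No — unlawful.

(i) not (weather ok) — not met.
(ii) ≥10 days' notice — holds.
(a) = F AND T = false.
(i) site inspected — holds.
(A) not (training certified) — fails.
(B) Schedule A material — not satisfied.
(C) no prior violation — fails.
(ii): F OR F OR F → false.
(b) = T AND F = false.
(c) no residence in 100 ft — not satisfied.
(1): F OR F OR F → false.
(a) ≤ 12 hrs duration — not met.
(i) coverage ≥ $300,000 — holds.
(ii) supervisor present — met.
(b): T AND T → true.
(2): F OR T → true.
Overall: F AND T → false.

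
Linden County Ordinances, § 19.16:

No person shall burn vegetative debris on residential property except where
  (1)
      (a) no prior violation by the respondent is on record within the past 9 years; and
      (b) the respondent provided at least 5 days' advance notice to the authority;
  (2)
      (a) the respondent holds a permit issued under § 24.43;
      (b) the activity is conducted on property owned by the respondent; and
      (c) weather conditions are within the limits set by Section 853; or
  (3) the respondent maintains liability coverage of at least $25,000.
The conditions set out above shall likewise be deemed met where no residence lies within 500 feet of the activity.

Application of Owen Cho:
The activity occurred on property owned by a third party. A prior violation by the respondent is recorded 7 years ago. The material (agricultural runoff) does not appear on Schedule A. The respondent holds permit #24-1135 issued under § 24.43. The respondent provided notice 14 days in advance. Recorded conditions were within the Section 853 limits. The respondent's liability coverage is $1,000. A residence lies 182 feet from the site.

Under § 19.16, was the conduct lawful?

(a) no prior violation — not satisfied.
(b) ≥5 days' notice — satisfied.
(1): F AND T → false.
(a) holds permit — satisfied.
(b) own property — not met.
(c) weather ok — met.
So (2) is not satisfied (T AND F AND T).
(3) coverage ≥ $25,000 — fails.
Overall: F OR F OR F → false.
Exception (no residence in 500 ft) — not satisfied.
Result: main false OR exception false → false.

No — unlawful.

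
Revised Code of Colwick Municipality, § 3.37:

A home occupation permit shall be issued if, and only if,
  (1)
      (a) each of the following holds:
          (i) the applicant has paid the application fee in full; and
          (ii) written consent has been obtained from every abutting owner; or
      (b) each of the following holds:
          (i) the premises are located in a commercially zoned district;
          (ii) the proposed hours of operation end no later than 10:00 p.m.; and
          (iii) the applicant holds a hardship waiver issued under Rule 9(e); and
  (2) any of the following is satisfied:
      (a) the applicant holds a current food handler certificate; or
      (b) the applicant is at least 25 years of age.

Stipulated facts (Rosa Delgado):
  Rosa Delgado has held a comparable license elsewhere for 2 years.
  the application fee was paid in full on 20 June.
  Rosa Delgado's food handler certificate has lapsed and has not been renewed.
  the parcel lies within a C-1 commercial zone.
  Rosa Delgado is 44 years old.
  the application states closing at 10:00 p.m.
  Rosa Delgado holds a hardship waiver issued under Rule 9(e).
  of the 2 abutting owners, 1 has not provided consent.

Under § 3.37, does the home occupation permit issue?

Yes — granted.

(i) fee paid — satisfied.
(ii) all abutters consent — not met.
(a): T AND F → false.
(i) commercially zoned — holds.
(ii) closes by 10 p.m. — met.
(iii) hardship waiver — satisfied.
(b): T AND T AND T → true.
So (1) is satisfied (F OR T).
(a) food handler cert. — fails.
(b) age ≥ 25 — holds.
(2) = F OR T = true.
So Overall is satisfied (T AND T).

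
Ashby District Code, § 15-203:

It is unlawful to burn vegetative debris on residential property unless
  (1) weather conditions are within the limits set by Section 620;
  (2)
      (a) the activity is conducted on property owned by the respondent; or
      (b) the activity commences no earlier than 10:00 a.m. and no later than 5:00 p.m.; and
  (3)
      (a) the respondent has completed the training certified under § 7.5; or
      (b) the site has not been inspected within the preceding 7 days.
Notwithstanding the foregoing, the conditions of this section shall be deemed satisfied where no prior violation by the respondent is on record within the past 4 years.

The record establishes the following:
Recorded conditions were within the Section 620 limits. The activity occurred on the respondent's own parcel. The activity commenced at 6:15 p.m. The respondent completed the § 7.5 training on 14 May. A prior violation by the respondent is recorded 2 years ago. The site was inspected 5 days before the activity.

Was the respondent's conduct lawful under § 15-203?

(1) weather ok — met.
(a) own property — met.
(b) start within hours — not met.
(2): T OR F → true.
(a) training certified — holds.
(b) not (site inspected) — not satisfied.
So (3) is satisfied (T OR F).
Overall = T AND T AND T = true.
Exception (no prior violation) — not satisfied.
Result: main true OR exception false → true.

Yes — lawful.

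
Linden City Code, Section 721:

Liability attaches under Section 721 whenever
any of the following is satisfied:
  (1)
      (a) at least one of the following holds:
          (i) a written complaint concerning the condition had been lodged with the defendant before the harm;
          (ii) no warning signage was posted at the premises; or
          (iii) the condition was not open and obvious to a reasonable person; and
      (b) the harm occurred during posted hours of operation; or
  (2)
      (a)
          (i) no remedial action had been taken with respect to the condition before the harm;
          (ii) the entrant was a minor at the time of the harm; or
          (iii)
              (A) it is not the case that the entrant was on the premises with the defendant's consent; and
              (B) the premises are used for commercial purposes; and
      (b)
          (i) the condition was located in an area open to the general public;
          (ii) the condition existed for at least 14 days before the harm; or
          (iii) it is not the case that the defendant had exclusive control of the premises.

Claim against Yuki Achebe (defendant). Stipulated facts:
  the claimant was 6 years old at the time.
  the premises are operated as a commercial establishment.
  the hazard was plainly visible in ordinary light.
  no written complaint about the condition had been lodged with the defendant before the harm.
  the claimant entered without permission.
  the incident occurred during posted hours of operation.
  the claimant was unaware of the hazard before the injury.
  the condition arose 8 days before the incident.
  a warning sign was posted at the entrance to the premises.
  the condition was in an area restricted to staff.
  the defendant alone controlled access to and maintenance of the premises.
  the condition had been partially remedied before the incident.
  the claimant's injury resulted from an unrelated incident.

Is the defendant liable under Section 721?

No — not liable.

(i) complaint lodged — not met.
(ii) no signage posted — not satisfied.
(iii) not open/obvious — fails.
(a): F OR F OR F → false.
(b) during posted hours — holds.
So (1) is not satisfied (F AND T).
(i) no remedial action — not met.
(ii) entrant a minor — satisfied.
(A) not (consent to enter) — satisfied.
(B) commercial use — satisfied.
So (iii) is satisfied (T AND T).
So (a) is satisfied (F OR T OR T).
(i) public area — fails.
(ii) condition ≥14 days old — fails.
(iii) not (exclusive control) — not satisfied.
(b): F OR F OR F → false.
(2): T AND F → false.
Overall = F OR F = false.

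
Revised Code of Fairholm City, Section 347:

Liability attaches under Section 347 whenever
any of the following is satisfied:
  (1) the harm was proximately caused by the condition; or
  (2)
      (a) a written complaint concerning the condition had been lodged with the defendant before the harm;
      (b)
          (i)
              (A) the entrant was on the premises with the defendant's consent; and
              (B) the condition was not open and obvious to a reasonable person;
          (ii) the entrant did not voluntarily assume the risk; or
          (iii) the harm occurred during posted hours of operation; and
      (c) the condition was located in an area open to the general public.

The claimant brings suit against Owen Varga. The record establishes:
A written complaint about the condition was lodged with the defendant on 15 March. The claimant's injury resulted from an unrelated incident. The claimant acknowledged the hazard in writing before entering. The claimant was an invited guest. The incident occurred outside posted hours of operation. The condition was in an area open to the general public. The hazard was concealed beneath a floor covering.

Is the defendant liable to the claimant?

Yes — liable.

(1) proximate cause — fails.
(a) complaint lodged — satisfied.
(A) consent to enter — satisfied.
(B) not open/obvious — holds.
So (i) is satisfied (T AND T).
(ii) no assumed risk — not satisfied.
(iii) during posted hours — not met.
(b) = T OR F OR F = true.
(c) public area — satisfied.
So (2) is satisfied (T AND T AND T).
Overall = F OR T = true.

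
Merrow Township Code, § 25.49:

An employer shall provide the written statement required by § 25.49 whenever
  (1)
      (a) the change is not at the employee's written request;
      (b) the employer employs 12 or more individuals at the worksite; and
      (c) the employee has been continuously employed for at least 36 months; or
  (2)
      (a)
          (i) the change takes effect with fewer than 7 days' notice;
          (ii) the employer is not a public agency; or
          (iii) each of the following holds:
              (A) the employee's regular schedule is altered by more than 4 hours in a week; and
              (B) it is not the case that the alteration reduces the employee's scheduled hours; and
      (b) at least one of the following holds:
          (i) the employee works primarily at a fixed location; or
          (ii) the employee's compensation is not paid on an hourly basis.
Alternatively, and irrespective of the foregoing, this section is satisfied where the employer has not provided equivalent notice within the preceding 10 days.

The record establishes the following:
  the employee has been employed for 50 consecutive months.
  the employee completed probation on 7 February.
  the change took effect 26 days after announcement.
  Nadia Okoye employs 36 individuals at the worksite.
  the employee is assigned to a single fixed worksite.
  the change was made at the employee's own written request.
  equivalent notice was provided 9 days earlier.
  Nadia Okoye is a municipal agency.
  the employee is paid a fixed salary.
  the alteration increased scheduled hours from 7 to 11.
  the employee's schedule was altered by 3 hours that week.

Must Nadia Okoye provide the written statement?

No — not required.

(a) not employee-requested — not satisfied.
(b) ≥ 12 at site — met.
(c) tenure ≥ 36 mo. — holds.
(1) = F AND T AND T = false.
(i) < 7 days' notice — fails.
(ii) not (public agency) — not met.
(A) schedule shift > 4h — not met.
(B) not (hours reduced) — holds.
(iii): F AND T → false.
(a) = F OR F OR F = false.
(i) fixed location — met.
(ii) not (hourly-paid) — met.
(b): T OR T → true.
(2): F AND T → false.
Overall = F OR F = false.
Exception (no recent notice) — not satisfied.
Result: main false OR exception false → false.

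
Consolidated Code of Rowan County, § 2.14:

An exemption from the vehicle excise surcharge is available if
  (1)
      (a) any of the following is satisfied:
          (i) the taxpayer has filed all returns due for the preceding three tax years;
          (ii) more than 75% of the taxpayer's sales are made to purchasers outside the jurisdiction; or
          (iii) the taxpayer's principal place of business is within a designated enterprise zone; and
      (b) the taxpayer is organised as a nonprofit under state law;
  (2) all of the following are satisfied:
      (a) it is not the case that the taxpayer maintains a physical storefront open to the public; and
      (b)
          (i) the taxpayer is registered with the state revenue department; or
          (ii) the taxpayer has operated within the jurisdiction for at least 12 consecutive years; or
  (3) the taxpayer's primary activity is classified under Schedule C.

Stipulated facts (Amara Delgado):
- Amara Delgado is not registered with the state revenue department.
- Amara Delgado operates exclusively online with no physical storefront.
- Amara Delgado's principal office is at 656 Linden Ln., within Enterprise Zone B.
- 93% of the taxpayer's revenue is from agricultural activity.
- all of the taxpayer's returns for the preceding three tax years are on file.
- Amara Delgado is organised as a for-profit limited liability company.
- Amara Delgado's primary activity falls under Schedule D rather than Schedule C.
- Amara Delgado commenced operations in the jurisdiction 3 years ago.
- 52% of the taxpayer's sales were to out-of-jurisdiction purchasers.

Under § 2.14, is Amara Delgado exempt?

No — not exempt.

(i) returns current — holds.
(ii) >75% out-of-jur. sales — fails.
(iii) in enterprise zone — holds.
So (a) is satisfied (T OR F OR T).
(b) nonprofit — not met.
(1) = T AND F = false.
(a) not (has storefront) — holds.
(i) state-registered — not met.
(ii) ≥ 12 yrs in jurisdiction — not met.
(b): F OR F → false.
(2) = T AND F = false.
(3) Schedule C activity — not met.
Overall: F OR F OR F → false.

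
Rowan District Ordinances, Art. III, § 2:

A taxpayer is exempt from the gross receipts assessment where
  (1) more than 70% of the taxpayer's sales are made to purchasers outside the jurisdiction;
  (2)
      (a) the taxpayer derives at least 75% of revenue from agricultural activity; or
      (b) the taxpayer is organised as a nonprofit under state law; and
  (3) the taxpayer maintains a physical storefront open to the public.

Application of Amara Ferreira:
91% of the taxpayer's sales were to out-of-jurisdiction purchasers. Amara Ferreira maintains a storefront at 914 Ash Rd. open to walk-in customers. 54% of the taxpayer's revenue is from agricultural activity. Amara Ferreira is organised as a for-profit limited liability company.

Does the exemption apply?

(1) >70% out-of-jur. sales — holds.
(a) ≥75% agricultural — not met.
(b) nonprofit — not met.
So (2) is not satisfied (F OR F).
(3) has storefront — holds.
Overall = T AND F AND T = false.

No — not exempt.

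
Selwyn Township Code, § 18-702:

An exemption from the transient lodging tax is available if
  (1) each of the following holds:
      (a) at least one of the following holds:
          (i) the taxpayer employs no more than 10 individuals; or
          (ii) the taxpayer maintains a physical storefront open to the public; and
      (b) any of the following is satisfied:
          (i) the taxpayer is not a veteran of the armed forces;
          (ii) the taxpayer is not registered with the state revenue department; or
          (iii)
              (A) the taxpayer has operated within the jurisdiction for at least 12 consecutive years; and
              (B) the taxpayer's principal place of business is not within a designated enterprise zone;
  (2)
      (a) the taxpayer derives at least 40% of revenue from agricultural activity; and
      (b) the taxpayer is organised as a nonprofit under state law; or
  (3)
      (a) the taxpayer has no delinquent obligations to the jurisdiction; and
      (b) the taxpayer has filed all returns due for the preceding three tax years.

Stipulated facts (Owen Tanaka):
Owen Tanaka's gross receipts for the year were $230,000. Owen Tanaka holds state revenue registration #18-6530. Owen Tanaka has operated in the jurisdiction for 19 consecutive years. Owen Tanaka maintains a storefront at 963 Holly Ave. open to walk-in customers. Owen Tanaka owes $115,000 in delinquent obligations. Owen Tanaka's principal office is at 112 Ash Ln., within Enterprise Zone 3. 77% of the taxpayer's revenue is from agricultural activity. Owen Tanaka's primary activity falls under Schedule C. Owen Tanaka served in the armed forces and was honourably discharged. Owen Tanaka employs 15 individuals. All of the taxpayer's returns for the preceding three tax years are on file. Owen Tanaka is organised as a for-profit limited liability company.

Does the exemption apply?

(i) ≤ 10 employees — not met.
(ii) has storefront — met.
(a): F OR T → true.
(i) not (veteran) — not satisfied.
(ii) not (state-registered) — not satisfied.
(A) ≥ 12 yrs in jurisdiction — holds.
(B) not (in enterprise zone) — not satisfied.
So (iii) is not satisfied (T AND F).
(b) = F OR F OR F = false.
(1): T AND F → false.
(a) ≥40% agricultural — met.
(b) nonprofit — not satisfied.
So (2) is not satisfied (T AND F).
(a) no delinquency — fails.
(b) returns current — satisfied.
So (3) is not satisfied (F AND T).
Overall = F OR F OR F = false.

No — not exempt.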